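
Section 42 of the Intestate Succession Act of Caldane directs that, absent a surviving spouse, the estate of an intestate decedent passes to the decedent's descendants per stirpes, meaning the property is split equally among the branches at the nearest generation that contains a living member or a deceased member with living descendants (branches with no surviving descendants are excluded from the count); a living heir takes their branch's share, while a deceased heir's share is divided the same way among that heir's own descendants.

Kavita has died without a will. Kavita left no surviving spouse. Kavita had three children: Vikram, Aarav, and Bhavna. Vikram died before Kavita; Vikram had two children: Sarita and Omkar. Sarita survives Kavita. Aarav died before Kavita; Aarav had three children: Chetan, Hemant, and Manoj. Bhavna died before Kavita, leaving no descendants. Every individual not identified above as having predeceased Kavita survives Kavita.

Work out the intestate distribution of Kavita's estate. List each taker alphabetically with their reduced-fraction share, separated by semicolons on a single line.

There is no surviving spouse, so the entire estate passes to Kavita's descendants per stirpes.
Bhavna left no surviving issue, so that branch lapses and is disregarded.
The estate is divided into 2 equal shares of 1/2 among Vikram, Aarav.
Vikram predeceased; the 1/2 allotted to Vikram's branch passes to Vikram's issue by representation.
The 1/2 is divided into 2 equal shares of 1/4 among Sarita, Omkar.
Sarita is living and takes 1/4.
Omkar is living and takes 1/4.
Aarav predeceased; the 1/2 allotted to Aarav's branch passes to Aarav's issue by representation.
The 1/2 is divided into 3 equal shares of 1/6 among Chetan, Hemant, Manoj.
Chetan is living and takes 1/6.
Hemant is living and takes 1/6.
Manoj is living and takes 1/6.

Chetan 1/6; Hemant 1/6; Manoj 1/6; Omkar 1/4; Sarita 1/4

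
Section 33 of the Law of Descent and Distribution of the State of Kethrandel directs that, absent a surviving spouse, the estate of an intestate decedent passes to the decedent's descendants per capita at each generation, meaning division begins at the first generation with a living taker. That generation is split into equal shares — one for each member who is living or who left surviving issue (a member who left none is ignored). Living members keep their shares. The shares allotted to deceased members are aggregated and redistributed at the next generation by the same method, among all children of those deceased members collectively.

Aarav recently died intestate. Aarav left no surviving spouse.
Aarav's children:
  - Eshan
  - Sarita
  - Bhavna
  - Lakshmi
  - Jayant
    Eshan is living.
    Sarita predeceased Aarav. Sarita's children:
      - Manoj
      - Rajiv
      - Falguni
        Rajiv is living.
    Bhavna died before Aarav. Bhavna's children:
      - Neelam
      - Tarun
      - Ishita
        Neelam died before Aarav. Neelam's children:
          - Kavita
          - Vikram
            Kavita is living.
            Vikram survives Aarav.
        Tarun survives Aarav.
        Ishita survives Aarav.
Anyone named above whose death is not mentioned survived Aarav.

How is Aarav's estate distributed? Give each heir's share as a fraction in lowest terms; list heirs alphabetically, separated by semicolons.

There is no surviving spouse, so the entire estate passes to Aarav's descendants per capita at each generation.
At generation 1 (Eshan, Sarita, Bhavna, Lakshmi, Jayant) there are 5 shares of (1)/5 = 1/5 each.
Living: Eshan, Lakshmi, and Jayant — each takes 1/5.
Deceased: Sarita and Bhavna. Their combined 2/5 is pooled and carried to generation 2.
At generation 2 (Manoj, Rajiv, Falguni, Neelam, Tarun, Ishita) there are 6 shares of (2/5)/6 = 1/15 each.
Living: Manoj, Rajiv, Falguni, Tarun, and Ishita — each takes 1/15.
Deceased: Neelam. That 1/15 share is carried to generation 3.
At generation 3 (Kavita, Vikram) there are 2 shares of (1/15)/2 = 1/30 each.
Living: Kavita and Vikram — each takes 1/30.

Eshan 1/5; Falguni 1/15; Ishita 1/15; Jayant 1/5; Kavita 1/30; Lakshmi 1/5; Manoj 1/15; Rajiv 1/15; Tarun 1/15; Vikram 1/30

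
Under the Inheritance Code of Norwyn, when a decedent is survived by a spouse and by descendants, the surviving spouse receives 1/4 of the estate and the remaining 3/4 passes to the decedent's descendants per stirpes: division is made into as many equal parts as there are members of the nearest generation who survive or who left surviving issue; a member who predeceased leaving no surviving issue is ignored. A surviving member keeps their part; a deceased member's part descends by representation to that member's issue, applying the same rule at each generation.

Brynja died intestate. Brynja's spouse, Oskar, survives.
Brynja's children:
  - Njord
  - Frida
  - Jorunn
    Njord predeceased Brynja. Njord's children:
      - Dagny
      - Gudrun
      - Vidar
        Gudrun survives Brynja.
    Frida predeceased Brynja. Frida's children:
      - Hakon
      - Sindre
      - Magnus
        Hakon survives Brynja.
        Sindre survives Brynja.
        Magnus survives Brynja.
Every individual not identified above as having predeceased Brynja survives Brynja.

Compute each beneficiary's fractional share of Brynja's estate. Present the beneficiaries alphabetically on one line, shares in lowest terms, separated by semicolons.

Dagny 1/12; Gudrun 1/12; Hakon 1/12; Jorunn 1/4; Magnus 1/12; Oskar 1/4; Sindre 1/12; Vidar 1/12

Oskar, as surviving spouse, takes 1/4.
The remaining 3/4 passes to Brynja's descendants per stirpes.
The 3/4 is divided into 3 equal shares of 1/4 among Njord, Frida, Jorunn.
Njord predeceased; the 1/4 allotted to Njord's branch passes to Njord's issue by representation.
The 1/4 is divided into 3 equal shares of 1/12 among Dagny, Gudrun, Vidar.
Dagny is living and takes 1/12.
Gudrun is living and takes 1/12.
Vidar is living and takes 1/12.
Frida predeceased; the 1/4 allotted to Frida's branch passes to Frida's issue by representation.
The 1/4 is divided into 3 equal shares of 1/12 among Hakon, Sindre, Magnus.
Hakon is living and takes 1/12.
Sindre is living and takes 1/12.
Magnus is living and takes 1/12.
Jorunn is living and takes 1/4.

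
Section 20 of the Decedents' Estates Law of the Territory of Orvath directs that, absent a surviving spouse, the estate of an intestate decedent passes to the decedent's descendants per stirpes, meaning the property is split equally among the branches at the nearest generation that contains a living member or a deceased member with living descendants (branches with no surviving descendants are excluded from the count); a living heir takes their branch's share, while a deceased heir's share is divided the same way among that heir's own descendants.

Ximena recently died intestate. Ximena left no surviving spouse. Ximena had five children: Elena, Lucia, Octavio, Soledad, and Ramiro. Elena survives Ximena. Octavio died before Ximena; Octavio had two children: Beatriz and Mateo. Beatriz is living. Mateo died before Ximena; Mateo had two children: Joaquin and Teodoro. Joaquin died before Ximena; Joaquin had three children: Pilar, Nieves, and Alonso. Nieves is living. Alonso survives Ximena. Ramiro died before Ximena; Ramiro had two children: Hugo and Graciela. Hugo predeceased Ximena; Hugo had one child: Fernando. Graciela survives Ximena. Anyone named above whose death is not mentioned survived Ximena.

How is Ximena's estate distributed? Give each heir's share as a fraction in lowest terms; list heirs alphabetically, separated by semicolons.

There is no surviving spouse, so the entire estate passes to Ximena's descendants per stirpes.
The estate is divided into 5 equal shares of 1/5 among Elena, Lucia, Octavio, Soledad, Ramiro.
Elena is living and takes 1/5.
Lucia is living and takes 1/5.
Octavio predeceased; the 1/5 allotted to Octavio's branch passes to Octavio's issue by representation.
The 1/5 is divided into 2 equal shares of 1/10 among Beatriz, Mateo.
Beatriz is living and takes 1/10.
Mateo predeceased; the 1/10 allotted to Mateo's branch passes to Mateo's issue by representation.
The 1/10 is divided into 2 equal shares of 1/20 among Joaquin, Teodoro.
Joaquin predeceased; the 1/20 allotted to Joaquin's branch passes to Joaquin's issue by representation.
The 1/20 is divided into 3 equal shares of 1/60 among Pilar, Nieves, Alonso.
Pilar is living and takes 1/60.
Nieves is living and takes 1/60.
Alonso is living and takes 1/60.
Teodoro is living and takes 1/20.
Soledad is living and takes 1/5.
Ramiro predeceased; the 1/5 allotted to Ramiro's branch passes to Ramiro's issue by representation.
The 1/5 is divided into 2 equal shares of 1/10 among Hugo, Graciela.
Hugo predeceased; the 1/10 allotted to Hugo's branch passes to Hugo's issue by representation.
Fernando is the sole taker at this level and receives the full 1/10.
Graciela is living and takes 1/10.

Alonso 1/60; Beatriz 1/10; Elena 1/5; Fernando 1/10; Graciela 1/10; Lucia 1/5; Nieves 1/60; Pilar 1/60; Soledad 1/5; Teodoro 1/20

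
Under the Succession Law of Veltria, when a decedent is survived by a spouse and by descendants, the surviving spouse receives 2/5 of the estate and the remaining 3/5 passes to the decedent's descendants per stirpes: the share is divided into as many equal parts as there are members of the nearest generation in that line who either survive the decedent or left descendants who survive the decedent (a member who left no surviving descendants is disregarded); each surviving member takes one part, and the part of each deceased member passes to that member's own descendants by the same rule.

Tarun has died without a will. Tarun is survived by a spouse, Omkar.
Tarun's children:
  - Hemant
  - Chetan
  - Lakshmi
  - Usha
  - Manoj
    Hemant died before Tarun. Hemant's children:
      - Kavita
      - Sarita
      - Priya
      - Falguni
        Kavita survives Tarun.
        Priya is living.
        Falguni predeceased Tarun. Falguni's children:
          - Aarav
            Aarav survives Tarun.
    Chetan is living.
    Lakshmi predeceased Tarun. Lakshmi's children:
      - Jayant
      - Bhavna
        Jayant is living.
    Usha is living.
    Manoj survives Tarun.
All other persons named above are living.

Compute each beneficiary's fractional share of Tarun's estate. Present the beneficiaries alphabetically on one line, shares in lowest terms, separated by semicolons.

Omkar, as surviving spouse, takes 2/5.
The remaining 3/5 passes to Tarun's descendants per stirpes.
The 3/5 is divided into 5 equal shares of 3/25 among Hemant, Chetan, Lakshmi, Usha, Manoj.
Hemant predeceased; the 3/25 allotted to Hemant's branch passes to Hemant's issue by representation.
The 3/25 is divided into 4 equal shares of 3/100 among Kavita, Sarita, Priya, Falguni.
Kavita is living and takes 3/100.
Sarita is living and takes 3/100.
Priya is living and takes 3/100.
Falguni predeceased; the 3/100 allotted to Falguni's branch passes to Falguni's issue by representation.
Aarav is the sole taker at this level and receives the full 3/100.
Chetan is living and takes 3/25.
Lakshmi predeceased; the 3/25 allotted to Lakshmi's branch passes to Lakshmi's issue by representation.
The 3/25 is divided into 2 equal shares of 3/50 among Jayant, Bhavna.
Jayant is living and takes 3/50.
Bhavna is living and takes 3/50.
Usha is living and takes 3/25.
Manoj is living and takes 3/25.

Aarav 3/100; Bhavna 3/50; Chetan 3/25; Jayant 3/50; Kavita 3/100; Manoj 3/25; Omkar 2/5; Priya 3/100; Sarita 3/100; Usha 3/25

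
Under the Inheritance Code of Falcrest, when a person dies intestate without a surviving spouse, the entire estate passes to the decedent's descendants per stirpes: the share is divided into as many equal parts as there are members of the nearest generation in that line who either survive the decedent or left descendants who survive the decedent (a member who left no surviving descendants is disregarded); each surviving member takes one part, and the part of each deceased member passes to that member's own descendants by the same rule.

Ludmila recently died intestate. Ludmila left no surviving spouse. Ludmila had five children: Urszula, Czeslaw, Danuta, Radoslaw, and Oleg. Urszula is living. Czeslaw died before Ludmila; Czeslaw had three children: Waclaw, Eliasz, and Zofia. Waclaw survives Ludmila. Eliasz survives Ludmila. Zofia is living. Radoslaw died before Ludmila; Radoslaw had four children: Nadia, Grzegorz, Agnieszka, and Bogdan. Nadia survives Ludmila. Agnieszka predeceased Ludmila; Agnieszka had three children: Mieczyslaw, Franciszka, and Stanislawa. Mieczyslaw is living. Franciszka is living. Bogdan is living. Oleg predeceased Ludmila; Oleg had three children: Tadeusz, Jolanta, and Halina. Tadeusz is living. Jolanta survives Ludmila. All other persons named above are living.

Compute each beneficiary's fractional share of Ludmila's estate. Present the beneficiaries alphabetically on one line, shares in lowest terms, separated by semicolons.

Bogdan 1/20; Danuta 1/5; Eliasz 1/15; Franciszka 1/60; Grzegorz 1/20; Halina 1/15; Jolanta 1/15; Mieczyslaw 1/60; Nadia 1/20; Stanislawa 1/60; Tadeusz 1/15; Urszula 1/5; Waclaw 1/15; Zofia 1/15

There is no surviving spouse, so the entire estate passes to Ludmila's descendants per stirpes.
The estate is divided into 5 equal shares of 1/5 among Urszula, Czeslaw, Danuta, Radoslaw, Oleg.
Urszula is living and takes 1/5.
Czeslaw predeceased; the 1/5 allotted to Czeslaw's branch passes to Czeslaw's issue by representation.
The 1/5 is divided into 3 equal shares of 1/15 among Waclaw, Eliasz, Zofia.
Waclaw is living and takes 1/15.
Eliasz is living and takes 1/15.
Zofia is living and takes 1/15.
Danuta is living and takes 1/5.
Radoslaw predeceased; the 1/5 allotted to Radoslaw's branch passes to Radoslaw's issue by representation.
The 1/5 is divided into 4 equal shares of 1/20 among Nadia, Grzegorz, Agnieszka, Bogdan.
Nadia is living and takes 1/20.
Grzegorz is living and takes 1/20.
Agnieszka predeceased; the 1/20 allotted to Agnieszka's branch passes to Agnieszka's issue by representation.
The 1/20 is divided into 3 equal shares of 1/60 among Mieczyslaw, Franciszka, Stanislawa.
Mieczyslaw is living and takes 1/60.
Franciszka is living and takes 1/60.
Stanislawa is living and takes 1/60.
Bogdan is living and takes 1/20.
Oleg predeceased; the 1/5 allotted to Oleg's branch passes to Oleg's issue by representation.
The 1/5 is divided into 3 equal shares of 1/15 among Tadeusz, Jolanta, Halina.
Tadeusz is living and takes 1/15.
Jolanta is living and takes 1/15.
Halina is living and takes 1/15.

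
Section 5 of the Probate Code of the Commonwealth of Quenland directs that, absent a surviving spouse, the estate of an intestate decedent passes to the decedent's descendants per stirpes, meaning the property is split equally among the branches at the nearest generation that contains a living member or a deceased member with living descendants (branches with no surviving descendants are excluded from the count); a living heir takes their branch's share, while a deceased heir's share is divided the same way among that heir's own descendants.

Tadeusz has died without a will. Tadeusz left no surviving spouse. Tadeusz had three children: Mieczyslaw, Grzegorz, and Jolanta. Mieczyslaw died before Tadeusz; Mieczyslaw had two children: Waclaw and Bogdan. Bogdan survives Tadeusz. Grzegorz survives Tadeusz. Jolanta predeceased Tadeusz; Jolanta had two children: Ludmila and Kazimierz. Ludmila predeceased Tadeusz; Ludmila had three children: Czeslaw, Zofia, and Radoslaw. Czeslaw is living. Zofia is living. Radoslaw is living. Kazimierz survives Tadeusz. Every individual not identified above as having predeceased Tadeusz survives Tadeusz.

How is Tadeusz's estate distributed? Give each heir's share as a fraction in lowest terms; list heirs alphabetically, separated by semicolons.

Bogdan 1/6; Czeslaw 1/18; Grzegorz 1/3; Kazimierz 1/6; Radoslaw 1/18; Waclaw 1/6; Zofia 1/18

There is no surviving spouse, so the entire estate passes to Tadeusz's descendants per stirpes.
The estate is divided into 3 equal shares of 1/3 among Mieczyslaw, Grzegorz, Jolanta.
Mieczyslaw predeceased; the 1/3 allotted to Mieczyslaw's branch passes to Mieczyslaw's issue by representation.
The 1/3 is divided into 2 equal shares of 1/6 among Waclaw, Bogdan.
Waclaw is living and takes 1/6.
Bogdan is living and takes 1/6.
Grzegorz is living and takes 1/3.
Jolanta predeceased; the 1/3 allotted to Jolanta's branch passes to Jolanta's issue by representation.
The 1/3 is divided into 2 equal shares of 1/6 among Ludmila, Kazimierz.
Ludmila predeceased; the 1/6 allotted to Ludmila's branch passes to Ludmila's issue by representation.
The 1/6 is divided into 3 equal shares of 1/18 among Czeslaw, Zofia, Radoslaw.
Czeslaw is living and takes 1/18.
Zofia is living and takes 1/18.
Radoslaw is living and takes 1/18.
Kazimierz is living and takes 1/6.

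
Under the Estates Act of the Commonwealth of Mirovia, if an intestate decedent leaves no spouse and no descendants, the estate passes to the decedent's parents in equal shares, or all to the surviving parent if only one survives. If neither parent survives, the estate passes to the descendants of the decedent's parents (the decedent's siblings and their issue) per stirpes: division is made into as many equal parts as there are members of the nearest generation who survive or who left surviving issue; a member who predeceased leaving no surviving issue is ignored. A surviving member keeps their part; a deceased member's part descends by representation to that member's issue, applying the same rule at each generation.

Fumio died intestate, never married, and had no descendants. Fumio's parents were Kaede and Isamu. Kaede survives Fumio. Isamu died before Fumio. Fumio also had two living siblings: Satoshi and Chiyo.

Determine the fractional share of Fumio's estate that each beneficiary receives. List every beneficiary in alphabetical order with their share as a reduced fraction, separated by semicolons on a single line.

Kaede 1

Only one parent, Kaede, survives, so Kaede takes the entire estate. The siblings take nothing because a surviving parent has priority.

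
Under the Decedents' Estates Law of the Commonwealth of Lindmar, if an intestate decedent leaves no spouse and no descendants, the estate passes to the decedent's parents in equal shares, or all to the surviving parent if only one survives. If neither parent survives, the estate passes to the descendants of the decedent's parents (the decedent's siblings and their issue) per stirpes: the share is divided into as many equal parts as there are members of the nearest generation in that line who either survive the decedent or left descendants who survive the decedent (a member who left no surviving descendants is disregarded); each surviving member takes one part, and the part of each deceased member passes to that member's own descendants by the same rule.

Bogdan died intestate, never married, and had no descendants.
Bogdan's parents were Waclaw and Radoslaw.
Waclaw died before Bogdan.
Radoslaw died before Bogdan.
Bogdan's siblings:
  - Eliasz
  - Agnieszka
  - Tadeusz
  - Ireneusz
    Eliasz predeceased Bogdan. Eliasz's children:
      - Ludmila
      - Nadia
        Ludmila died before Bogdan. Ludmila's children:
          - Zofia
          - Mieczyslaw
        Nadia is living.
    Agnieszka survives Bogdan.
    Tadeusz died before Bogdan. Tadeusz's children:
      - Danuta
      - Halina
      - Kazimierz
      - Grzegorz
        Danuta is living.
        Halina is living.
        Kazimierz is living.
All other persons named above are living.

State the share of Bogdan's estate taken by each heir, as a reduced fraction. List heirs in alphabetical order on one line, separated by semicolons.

Agnieszka 1/4; Danuta 1/16; Grzegorz 1/16; Halina 1/16; Ireneusz 1/4; Kazimierz 1/16; Mieczyslaw 1/16; Nadia 1/8; Zofia 1/16

Neither parent survives and there are no descendants, so the estate passes to Bogdan's siblings and their issue per stirpes.
The estate is divided into 4 equal shares of 1/4 among Eliasz, Agnieszka, Tadeusz, Ireneusz.
Eliasz predeceased; the 1/4 allotted to Eliasz's branch passes to Eliasz's issue by representation.
The 1/4 is divided into 2 equal shares of 1/8 among Ludmila, Nadia.
Ludmila predeceased; the 1/8 allotted to Ludmila's branch passes to Ludmila's issue by representation.
The 1/8 is divided into 2 equal shares of 1/16 among Zofia, Mieczyslaw.
Zofia is living and takes 1/16.
Mieczyslaw is living and takes 1/16.
Nadia is living and takes 1/8.
Agnieszka is living and takes 1/4.
Tadeusz predeceased; the 1/4 allotted to Tadeusz's branch passes to Tadeusz's issue by representation.
The 1/4 is divided into 4 equal shares of 1/16 among Danuta, Halina, Kazimierz, Grzegorz.
Danuta is living and takes 1/16.
Halina is living and takes 1/16.
Kazimierz is living and takes 1/16.
Grzegorz is living and takes 1/16.
Ireneusz is living and takes 1/4.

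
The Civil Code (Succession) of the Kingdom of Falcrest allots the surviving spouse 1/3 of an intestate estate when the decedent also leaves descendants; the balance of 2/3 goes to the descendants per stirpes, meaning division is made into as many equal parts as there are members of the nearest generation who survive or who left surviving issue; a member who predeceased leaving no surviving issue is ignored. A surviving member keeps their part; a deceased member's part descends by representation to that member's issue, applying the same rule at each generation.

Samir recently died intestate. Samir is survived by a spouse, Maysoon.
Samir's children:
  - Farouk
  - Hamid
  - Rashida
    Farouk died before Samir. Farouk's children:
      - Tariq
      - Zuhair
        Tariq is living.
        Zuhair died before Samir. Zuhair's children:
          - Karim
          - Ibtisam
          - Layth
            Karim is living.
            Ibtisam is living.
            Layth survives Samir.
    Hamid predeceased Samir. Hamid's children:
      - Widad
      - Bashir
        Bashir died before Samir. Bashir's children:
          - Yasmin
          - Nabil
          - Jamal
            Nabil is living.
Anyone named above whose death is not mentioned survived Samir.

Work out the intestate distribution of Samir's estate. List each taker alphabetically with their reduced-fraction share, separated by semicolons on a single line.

Maysoon, as surviving spouse, takes 1/3.
The remaining 2/3 passes to Samir's descendants per stirpes.
The 2/3 is divided into 3 equal shares of 2/9 among Farouk, Hamid, Rashida.
Farouk predeceased; the 2/9 allotted to Farouk's branch passes to Farouk's issue by representation.
The 2/9 is divided into 2 equal shares of 1/9 among Tariq, Zuhair.
Tariq is living and takes 1/9.
Zuhair predeceased; the 1/9 allotted to Zuhair's branch passes to Zuhair's issue by representation.
The 1/9 is divided into 3 equal shares of 1/27 among Karim, Ibtisam, Layth.
Karim is living and takes 1/27.
Ibtisam is living and takes 1/27.
Layth is living and takes 1/27.
Hamid predeceased; the 2/9 allotted to Hamid's branch passes to Hamid's issue by representation.
The 2/9 is divided into 2 equal shares of 1/9 among Widad, Bashir.
Widad is living and takes 1/9.
Bashir predeceased; the 1/9 allotted to Bashir's branch passes to Bashir's issue by representation.
The 1/9 is divided into 3 equal shares of 1/27 among Yasmin, Nabil, Jamal.
Yasmin is living and takes 1/27.
Nabil is living and takes 1/27.
Jamal is living and takes 1/27.
Rashida is living and takes 2/9.

Ibtisam 1/27; Jamal 1/27; Karim 1/27; Layth 1/27; Maysoon 1/3; Nabil 1/27; Rashida 2/9; Tariq 1/9; Widad 1/9; Yasmin 1/27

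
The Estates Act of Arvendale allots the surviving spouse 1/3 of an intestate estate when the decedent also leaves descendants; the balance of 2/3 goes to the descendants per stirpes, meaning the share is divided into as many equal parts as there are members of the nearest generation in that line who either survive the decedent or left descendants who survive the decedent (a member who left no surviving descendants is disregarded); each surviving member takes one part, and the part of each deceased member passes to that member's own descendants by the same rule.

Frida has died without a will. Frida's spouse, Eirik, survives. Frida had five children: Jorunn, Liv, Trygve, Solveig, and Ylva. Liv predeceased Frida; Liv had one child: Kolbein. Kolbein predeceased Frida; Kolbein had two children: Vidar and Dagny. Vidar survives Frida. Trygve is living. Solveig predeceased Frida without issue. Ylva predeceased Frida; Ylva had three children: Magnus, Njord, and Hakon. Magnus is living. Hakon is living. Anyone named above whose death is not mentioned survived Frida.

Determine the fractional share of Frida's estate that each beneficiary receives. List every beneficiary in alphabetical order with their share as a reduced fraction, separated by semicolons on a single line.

Dagny 1/12; Eirik 1/3; Hakon 1/18; Jorunn 1/6; Magnus 1/18; Njord 1/18; Trygve 1/6; Vidar 1/12

Eirik, as surviving spouse, takes 1/3.
The remaining 2/3 passes to Frida's descendants per stirpes.
Solveig left no surviving issue, so that branch lapses and is disregarded.
The 2/3 is divided into 4 equal shares of 1/6 among Jorunn, Liv, Trygve, Ylva.
Jorunn is living and takes 1/6.
Liv predeceased; the 1/6 allotted to Liv's branch passes to Liv's issue by representation.
Kolbein's line is the sole branch at this level, so the full 1/6 passes to Kolbein's issue by representation.
The 1/6 is divided into 2 equal shares of 1/12 among Vidar, Dagny.
Vidar is living and takes 1/12.
Dagny is living and takes 1/12.
Trygve is living and takes 1/6.
Ylva predeceased; the 1/6 allotted to Ylva's branch passes to Ylva's issue by representation.
The 1/6 is divided into 3 equal shares of 1/18 among Magnus, Njord, Hakon.
Magnus is living and takes 1/18.
Njord is living and takes 1/18.
Hakon is living and takes 1/18.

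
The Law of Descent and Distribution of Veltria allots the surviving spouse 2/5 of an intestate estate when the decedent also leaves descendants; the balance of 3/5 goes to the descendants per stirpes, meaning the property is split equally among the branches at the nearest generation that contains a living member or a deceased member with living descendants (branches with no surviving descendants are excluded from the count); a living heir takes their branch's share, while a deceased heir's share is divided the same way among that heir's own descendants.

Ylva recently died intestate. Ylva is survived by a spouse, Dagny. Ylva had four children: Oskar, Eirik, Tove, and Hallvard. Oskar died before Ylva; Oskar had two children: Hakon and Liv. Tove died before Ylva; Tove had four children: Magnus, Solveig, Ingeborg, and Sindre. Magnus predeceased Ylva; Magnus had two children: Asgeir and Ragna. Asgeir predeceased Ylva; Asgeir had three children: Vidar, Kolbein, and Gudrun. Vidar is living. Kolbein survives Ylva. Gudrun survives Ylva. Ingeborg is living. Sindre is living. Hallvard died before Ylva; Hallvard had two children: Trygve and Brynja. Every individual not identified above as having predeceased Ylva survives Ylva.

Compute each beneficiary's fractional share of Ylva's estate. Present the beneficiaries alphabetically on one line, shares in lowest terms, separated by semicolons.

Dagny, as surviving spouse, takes 2/5.
The remaining 3/5 passes to Ylva's descendants per stirpes.
The 3/5 is divided into 4 equal shares of 3/20 among Oskar, Eirik, Tove, Hallvard.
Oskar predeceased; the 3/20 allotted to Oskar's branch passes to Oskar's issue by representation.
The 3/20 is divided into 2 equal shares of 3/40 among Hakon, Liv.
Hakon is living and takes 3/40.
Liv is living and takes 3/40.
Eirik is living and takes 3/20.
Tove predeceased; the 3/20 allotted to Tove's branch passes to Tove's issue by representation.
The 3/20 is divided into 4 equal shares of 3/80 among Magnus, Solveig, Ingeborg, Sindre.
Magnus predeceased; the 3/80 allotted to Magnus's branch passes to Magnus's issue by representation.
The 3/80 is divided into 2 equal shares of 3/160 among Asgeir, Ragna.
Asgeir predeceased; the 3/160 allotted to Asgeir's branch passes to Asgeir's issue by representation.
The 3/160 is divided into 3 equal shares of 1/160 among Vidar, Kolbein, Gudrun.
Vidar is living and takes 1/160.
Kolbein is living and takes 1/160.
Gudrun is living and takes 1/160.
Ragna is living and takes 3/160.
Solveig is living and takes 3/80.
Ingeborg is living and takes 3/80.
Sindre is living and takes 3/80.
Hallvard predeceased; the 3/20 allotted to Hallvard's branch passes to Hallvard's issue by representation.
The 3/20 is divided into 2 equal shares of 3/40 among Trygve, Brynja.
Trygve is living and takes 3/40.
Brynja is living and takes 3/40.

Brynja 3/40; Dagny 2/5; Eirik 3/20; Gudrun 1/160; Hakon 3/40; Ingeborg 3/80; Kolbein 1/160; Liv 3/40; Ragna 3/160; Sindre 3/80; Solveig 3/80; Trygve 3/40; Vidar 1/160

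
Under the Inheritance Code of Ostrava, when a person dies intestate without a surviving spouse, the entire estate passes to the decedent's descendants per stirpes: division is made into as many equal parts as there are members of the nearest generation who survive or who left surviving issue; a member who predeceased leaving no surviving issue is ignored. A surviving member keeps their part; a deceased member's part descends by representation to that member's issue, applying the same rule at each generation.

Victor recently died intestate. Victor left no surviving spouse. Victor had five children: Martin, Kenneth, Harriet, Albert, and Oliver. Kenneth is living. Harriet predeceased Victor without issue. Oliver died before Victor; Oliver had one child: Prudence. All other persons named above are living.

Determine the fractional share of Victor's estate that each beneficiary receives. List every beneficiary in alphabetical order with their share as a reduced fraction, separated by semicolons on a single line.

Albert 1/4; Kenneth 1/4; Martin 1/4; Prudence 1/4

There is no surviving spouse, so the entire estate passes to Victor's descendants per stirpes.
Harriet left no surviving issue, so that branch lapses and is disregarded.
The estate is divided into 4 equal shares of 1/4 among Martin, Kenneth, Albert, Oliver.
Martin is living and takes 1/4.
Kenneth is living and takes 1/4.
Albert is living and takes 1/4.
Oliver predeceased; the 1/4 allotted to Oliver's branch passes to Oliver's issue by representation.
Prudence is the sole taker at this level and receives the full 1/4.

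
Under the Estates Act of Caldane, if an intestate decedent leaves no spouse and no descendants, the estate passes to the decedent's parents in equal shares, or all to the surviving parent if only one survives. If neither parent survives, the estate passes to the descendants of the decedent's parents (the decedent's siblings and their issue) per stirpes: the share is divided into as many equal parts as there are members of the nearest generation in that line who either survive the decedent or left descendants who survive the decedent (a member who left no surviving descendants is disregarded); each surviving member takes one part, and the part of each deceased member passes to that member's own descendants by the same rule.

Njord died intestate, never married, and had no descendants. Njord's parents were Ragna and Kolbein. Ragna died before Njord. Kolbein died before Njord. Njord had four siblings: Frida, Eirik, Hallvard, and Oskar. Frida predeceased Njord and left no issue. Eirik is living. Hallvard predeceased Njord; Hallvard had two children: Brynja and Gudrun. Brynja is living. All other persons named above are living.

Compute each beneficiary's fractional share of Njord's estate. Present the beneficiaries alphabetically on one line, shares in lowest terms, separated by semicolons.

Neither parent survives and there are no descendants, so the estate passes to Njord's siblings and their issue per stirpes.
Frida left no surviving issue, so that branch lapses and is disregarded.
The estate is divided into 3 equal shares of 1/3 among Eirik, Hallvard, Oskar.
Eirik is living and takes 1/3.
Hallvard predeceased; the 1/3 allotted to Hallvard's branch passes to Hallvard's issue by representation.
The 1/3 is divided into 2 equal shares of 1/6 among Brynja, Gudrun.
Brynja is living and takes 1/6.
Gudrun is living and takes 1/6.
Oskar is living and takes 1/3.

Brynja 1/6; Eirik 1/3; Gudrun 1/6; Oskar 1/3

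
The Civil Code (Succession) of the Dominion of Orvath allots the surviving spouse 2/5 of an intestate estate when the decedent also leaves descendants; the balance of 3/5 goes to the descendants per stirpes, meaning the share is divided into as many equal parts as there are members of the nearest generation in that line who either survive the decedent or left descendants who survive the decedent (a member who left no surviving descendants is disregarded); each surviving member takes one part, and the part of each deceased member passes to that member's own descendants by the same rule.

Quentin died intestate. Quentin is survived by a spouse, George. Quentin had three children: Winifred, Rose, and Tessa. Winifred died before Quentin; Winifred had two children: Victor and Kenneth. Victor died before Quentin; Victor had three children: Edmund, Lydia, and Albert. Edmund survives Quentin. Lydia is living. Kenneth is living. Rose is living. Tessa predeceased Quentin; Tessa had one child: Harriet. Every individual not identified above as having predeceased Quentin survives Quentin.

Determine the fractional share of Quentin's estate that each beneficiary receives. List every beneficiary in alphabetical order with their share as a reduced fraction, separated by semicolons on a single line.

Albert 1/30; Edmund 1/30; George 2/5; Harriet 1/5; Kenneth 1/10; Lydia 1/30; Rose 1/5

George, as surviving spouse, takes 2/5.
The remaining 3/5 passes to Quentin's descendants per stirpes.
The 3/5 is divided into 3 equal shares of 1/5 among Winifred, Rose, Tessa.
Winifred predeceased; the 1/5 allotted to Winifred's branch passes to Winifred's issue by representation.
The 1/5 is divided into 2 equal shares of 1/10 among Victor, Kenneth.
Victor predeceased; the 1/10 allotted to Victor's branch passes to Victor's issue by representation.
The 1/10 is divided into 3 equal shares of 1/30 among Edmund, Lydia, Albert.
Edmund is living and takes 1/30.
Lydia is living and takes 1/30.
Albert is living and takes 1/30.
Kenneth is living and takes 1/10.
Rose is living and takes 1/5.
Tessa predeceased; the 1/5 allotted to Tessa's branch passes to Tessa's issue by representation.
Harriet is the sole taker at this level and receives the full 1/5.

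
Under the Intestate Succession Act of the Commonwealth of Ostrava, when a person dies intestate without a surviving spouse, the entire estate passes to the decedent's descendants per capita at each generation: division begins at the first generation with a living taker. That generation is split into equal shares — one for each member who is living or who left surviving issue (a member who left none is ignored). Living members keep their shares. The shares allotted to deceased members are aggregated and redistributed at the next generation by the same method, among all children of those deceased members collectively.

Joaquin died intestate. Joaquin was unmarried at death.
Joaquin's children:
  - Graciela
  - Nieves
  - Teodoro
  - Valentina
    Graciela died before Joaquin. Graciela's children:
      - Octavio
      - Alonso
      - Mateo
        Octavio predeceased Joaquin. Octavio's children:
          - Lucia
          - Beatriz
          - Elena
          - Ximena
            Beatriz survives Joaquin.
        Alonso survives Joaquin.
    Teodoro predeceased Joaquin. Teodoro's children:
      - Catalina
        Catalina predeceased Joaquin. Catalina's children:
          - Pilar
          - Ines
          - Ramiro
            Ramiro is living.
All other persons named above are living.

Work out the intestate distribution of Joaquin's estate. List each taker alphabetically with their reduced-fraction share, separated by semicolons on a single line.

Alonso 1/8; Beatriz 1/28; Elena 1/28; Ines 1/28; Lucia 1/28; Mateo 1/8; Nieves 1/4; Pilar 1/28; Ramiro 1/28; Valentina 1/4; Ximena 1/28

There is no surviving spouse, so the entire estate passes to Joaquin's descendants per capita at each generation.
At generation 1 (Graciela, Nieves, Teodoro, Valentina) there are 4 shares of (1)/4 = 1/4 each.
Living: Nieves and Valentina — each takes 1/4.
Deceased: Graciela and Teodoro. Their combined 1/2 is pooled and carried to generation 2.
At generation 2 (Octavio, Alonso, Mateo, Catalina) there are 4 shares of (1/2)/4 = 1/8 each.
Living: Alonso and Mateo — each takes 1/8.
Deceased: Octavio and Catalina. Their combined 1/4 is pooled and carried to generation 3.
At generation 3 (Lucia, Beatriz, Elena, Ximena, Pilar, Ines, Ramiro) there are 7 shares of (1/4)/7 = 1/28 each.
Living: Lucia, Beatriz, Elena, Ximena, Pilar, Ines, and Ramiro — each takes 1/28.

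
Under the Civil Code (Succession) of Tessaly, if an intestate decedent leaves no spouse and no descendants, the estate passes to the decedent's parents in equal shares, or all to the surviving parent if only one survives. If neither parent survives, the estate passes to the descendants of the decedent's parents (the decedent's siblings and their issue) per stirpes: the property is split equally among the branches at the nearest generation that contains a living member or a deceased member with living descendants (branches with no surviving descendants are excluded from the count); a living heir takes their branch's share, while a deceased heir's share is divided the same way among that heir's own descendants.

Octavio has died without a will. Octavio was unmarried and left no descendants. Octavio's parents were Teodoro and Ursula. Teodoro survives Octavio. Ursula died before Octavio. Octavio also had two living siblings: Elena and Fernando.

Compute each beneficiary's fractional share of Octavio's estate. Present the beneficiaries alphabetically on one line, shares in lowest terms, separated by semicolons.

Teodoro 1

Only one parent, Teodoro, survives, so Teodoro takes the entire estate. The siblings take nothing because a surviving parent has priority.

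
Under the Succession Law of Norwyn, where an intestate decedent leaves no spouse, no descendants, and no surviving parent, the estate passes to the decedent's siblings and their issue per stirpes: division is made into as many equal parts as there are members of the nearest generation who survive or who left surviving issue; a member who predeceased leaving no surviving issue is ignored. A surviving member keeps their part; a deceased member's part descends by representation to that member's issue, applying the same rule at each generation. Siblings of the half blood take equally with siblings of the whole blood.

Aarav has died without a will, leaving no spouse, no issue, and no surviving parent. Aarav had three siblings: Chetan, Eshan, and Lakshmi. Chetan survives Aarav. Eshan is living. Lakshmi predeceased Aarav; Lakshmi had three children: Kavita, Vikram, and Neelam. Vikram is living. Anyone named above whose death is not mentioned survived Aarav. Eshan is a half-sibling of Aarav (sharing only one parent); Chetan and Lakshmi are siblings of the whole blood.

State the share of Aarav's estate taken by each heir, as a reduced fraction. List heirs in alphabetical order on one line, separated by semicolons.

Chetan 1/3; Eshan 1/3; Kavita 1/9; Neelam 1/9; Vikram 1/9

No spouse, descendants, or parent survives, so the estate passes to Aarav's siblings per stirpes.
Half-blood and whole-blood siblings take equally under the stated rule.
The estate is divided into 3 equal shares of 1/3 among Chetan, Eshan, Lakshmi.
Chetan is living and takes 1/3.
Eshan is living and takes 1/3.
Lakshmi predeceased; the 1/3 allotted to Lakshmi's branch passes to Lakshmi's issue by representation.
The 1/3 is divided into 3 equal shares of 1/9 among Kavita, Vikram, Neelam.
Kavita is living and takes 1/9.
Vikram is living and takes 1/9.
Neelam is living and takes 1/9.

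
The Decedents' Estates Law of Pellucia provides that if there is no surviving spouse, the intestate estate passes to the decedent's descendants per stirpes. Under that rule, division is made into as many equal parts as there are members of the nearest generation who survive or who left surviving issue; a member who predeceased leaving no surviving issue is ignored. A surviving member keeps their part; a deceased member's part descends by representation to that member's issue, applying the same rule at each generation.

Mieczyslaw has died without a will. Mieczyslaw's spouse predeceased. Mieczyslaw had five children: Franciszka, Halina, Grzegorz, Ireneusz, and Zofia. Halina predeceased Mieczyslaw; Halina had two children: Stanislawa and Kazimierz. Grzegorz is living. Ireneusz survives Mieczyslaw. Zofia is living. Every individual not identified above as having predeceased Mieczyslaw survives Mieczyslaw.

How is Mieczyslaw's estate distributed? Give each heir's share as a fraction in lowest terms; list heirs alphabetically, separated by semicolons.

There is no surviving spouse, so the entire estate passes to Mieczyslaw's descendants per stirpes.
The estate is divided into 5 equal shares of 1/5 among Franciszka, Halina, Grzegorz, Ireneusz, Zofia.
Franciszka is living and takes 1/5.
Halina predeceased; the 1/5 allotted to Halina's branch passes to Halina's issue by representation.
The 1/5 is divided into 2 equal shares of 1/10 among Stanislawa, Kazimierz.
Stanislawa is living and takes 1/10.
Kazimierz is living and takes 1/10.
Grzegorz is living and takes 1/5.
Ireneusz is living and takes 1/5.
Zofia is living and takes 1/5.

Franciszka 1/5; Grzegorz 1/5; Ireneusz 1/5; Kazimierz 1/10; Stanislawa 1/10; Zofia 1/5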